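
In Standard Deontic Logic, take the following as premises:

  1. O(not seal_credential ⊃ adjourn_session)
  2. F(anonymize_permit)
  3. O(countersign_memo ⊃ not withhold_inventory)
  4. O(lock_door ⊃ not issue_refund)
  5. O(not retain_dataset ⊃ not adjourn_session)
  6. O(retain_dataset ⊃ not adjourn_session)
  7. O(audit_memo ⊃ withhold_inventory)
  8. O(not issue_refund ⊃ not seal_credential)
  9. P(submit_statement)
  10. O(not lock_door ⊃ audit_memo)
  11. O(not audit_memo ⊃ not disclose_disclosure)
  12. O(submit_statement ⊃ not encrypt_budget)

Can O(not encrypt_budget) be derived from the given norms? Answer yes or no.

No

Premise 12 is O(submit_statement ⊃ not encrypt_budget), but O(submit_statement) is not derivable from the premises (the permission P(submit_statement) asserts only not O(not submit_statement), not O(submit_statement)), so it does not yield O(not encrypt_budget).
No other premise forces O(not encrypt_budget). An ideal world satisfying every premise can still have not encrypt_budget false, so O(not encrypt_budget) is not derivable.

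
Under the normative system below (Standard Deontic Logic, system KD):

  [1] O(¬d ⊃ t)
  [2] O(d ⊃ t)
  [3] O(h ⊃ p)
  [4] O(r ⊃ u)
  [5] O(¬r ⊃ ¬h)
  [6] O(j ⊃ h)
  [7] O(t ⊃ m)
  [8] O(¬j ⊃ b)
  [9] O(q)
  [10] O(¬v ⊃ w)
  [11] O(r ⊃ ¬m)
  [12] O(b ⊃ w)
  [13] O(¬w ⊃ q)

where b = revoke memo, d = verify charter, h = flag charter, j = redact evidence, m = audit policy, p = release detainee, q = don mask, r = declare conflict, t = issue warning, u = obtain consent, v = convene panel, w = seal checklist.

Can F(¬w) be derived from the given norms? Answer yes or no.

Yes

Premises 1 and 2 cover both cases: O(¬d ⊃ t) and O(d ⊃ t). Since ¬d ∨ d is a tautology, O(t) follows.
Applying K to premise 7 (O(t ⊃ m)) and O(t) yields O(m).
The contrapositive of premise 11 (O(r ⊃ ¬m)) is O(m ⊃ ¬r), and O(m) is already established, so O(¬r).
With premise 5, O(¬r ⊃ ¬h), the K-axiom yields O(¬h).
Premise 6 is O(j ⊃ h); contrapositively O(¬h ⊃ ¬j). Since O(¬h) holds, K gives O(¬j).
With premise 8, O(¬j ⊃ b), the K-axiom yields O(b).
With premise 12, O(b ⊃ w), the K-axiom yields O(w).
Premises 3, 4, 9, 10, 13 do not contribute to this derivation.
So O(w) holds, i.e. F(¬w). The claim follows.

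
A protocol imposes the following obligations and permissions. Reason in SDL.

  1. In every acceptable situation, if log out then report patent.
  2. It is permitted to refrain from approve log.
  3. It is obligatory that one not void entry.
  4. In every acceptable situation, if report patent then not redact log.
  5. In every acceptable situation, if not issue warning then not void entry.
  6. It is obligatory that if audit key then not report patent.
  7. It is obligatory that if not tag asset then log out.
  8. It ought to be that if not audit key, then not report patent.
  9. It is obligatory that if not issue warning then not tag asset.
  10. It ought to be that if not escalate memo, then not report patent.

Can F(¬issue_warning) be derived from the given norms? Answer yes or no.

Premises 6 and 8 cover both cases: O(audit_key → ¬report_patent) and O(¬audit_key → ¬report_patent). Since audit_key ∨ ¬audit_key is a tautology, O(¬report_patent) follows.
Premise 1 is O(log_out → report_patent); contrapositively O(¬report_patent → ¬log_out). Since O(¬report_patent) holds, K gives O(¬log_out).
Premise 7 is O(¬tag_asset → log_out); contrapositively O(¬log_out → tag_asset). Since O(¬log_out) holds, K gives O(tag_asset).
The contrapositive of premise 9 (O(¬issue_warning → ¬tag_asset)) is O(tag_asset → issue_warning), and O(tag_asset) is already established, so O(issue_warning).
Premises 2, 3, 4, 5, 10 do not contribute to this derivation.
So O(issue_warning) holds, i.e. F(¬issue_warning). The claim follows.

Yes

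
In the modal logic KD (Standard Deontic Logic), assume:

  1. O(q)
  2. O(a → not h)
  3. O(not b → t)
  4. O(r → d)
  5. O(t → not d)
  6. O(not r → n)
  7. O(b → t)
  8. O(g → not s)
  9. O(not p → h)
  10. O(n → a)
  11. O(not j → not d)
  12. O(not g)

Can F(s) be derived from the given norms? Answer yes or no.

No

Premise 8 is O(g → not s), but O(g) is not derivable from the premises, so it does not yield O(not s).
No other premise forces O(not s). An ideal world satisfying every premise can still have s true, so F(s) is not derivable.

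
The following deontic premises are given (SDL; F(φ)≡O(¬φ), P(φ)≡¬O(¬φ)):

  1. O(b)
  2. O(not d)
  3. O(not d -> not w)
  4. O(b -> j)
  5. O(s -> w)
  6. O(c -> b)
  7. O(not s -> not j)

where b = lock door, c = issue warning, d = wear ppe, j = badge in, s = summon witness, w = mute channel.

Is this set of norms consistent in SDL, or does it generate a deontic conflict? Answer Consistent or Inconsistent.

From premise 1 we have O(b).
From O(b) and premise 4, O(b -> j), we obtain O(j).
The contrapositive of premise 7 (O(not s -> not j)) is O(j -> s), and O(j) is already established, so O(s).
Premise 5 is O(s -> w); since O(s), deontic closure gives O(w).
Premise 3 is O(not d -> not w); contrapositively O(w -> d). Since O(w) holds, K gives O(d).
However, premise 2 gives O(not d).
We now have both O(d) and O(not d) — d is simultaneously obligatory and forbidden, violating the D-axiom.

Inconsistent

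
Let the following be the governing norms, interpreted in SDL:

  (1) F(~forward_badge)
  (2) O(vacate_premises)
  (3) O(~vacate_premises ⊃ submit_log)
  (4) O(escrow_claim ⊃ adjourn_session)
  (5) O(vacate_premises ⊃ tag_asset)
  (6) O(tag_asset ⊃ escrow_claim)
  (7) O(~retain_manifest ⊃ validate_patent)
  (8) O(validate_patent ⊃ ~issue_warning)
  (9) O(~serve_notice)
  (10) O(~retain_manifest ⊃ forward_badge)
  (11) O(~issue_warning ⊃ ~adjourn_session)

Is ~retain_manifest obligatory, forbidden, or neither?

Forbidden

Premise 2 gives O(vacate_premises).
Applying K to premise 5 (O(vacate_premises ⊃ tag_asset)) and O(vacate_premises) yields O(tag_asset).
With premise 6, O(tag_asset ⊃ escrow_claim), the K-axiom yields O(escrow_claim).
Applying K to premise 4 (O(escrow_claim ⊃ adjourn_session)) and O(escrow_claim) yields O(adjourn_session).
The contrapositive of premise 11 (O(~issue_warning ⊃ ~adjourn_session)) is O(adjourn_session ⊃ issue_warning), and O(adjourn_session) is already established, so O(issue_warning).
The contrapositive of premise 8 (O(validate_patent ⊃ ~issue_warning)) is O(issue_warning ⊃ ~validate_patent), and O(issue_warning) is already established, so O(~validate_patent).
Premise 7 is O(~retain_manifest ⊃ validate_patent); contrapositively O(~validate_patent ⊃ retain_manifest). Since O(~validate_patent) holds, K gives O(retain_manifest).
Premises 1, 3, 9, 10 do not contribute to this derivation.
Thus O(retain_manifest), which is F(~retain_manifest): ~retain_manifest is forbidden.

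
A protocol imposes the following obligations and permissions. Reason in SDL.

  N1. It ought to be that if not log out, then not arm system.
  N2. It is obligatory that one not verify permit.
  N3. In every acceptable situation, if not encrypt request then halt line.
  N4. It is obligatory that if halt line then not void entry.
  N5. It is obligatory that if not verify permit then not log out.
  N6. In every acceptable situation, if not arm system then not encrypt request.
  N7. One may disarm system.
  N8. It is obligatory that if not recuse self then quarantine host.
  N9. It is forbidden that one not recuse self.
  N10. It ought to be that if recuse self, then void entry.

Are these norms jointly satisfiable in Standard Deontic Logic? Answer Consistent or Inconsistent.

Inconsistent

F(¬recuse_self) at premise 9 means O(recuse_self).
With premise 10, O(recuse_self → void_entry), the K-axiom yields O(void_entry).
Premise 4 is O(halt_line → ¬void_entry); contrapositively O(void_entry → ¬halt_line). Since O(void_entry) holds, K gives O(¬halt_line).
Premise 3 is O(¬encrypt_request → halt_line); contrapositively O(¬halt_line → encrypt_request). Since O(¬halt_line) holds, K gives O(encrypt_request).
Premise 6 is O(¬arm_system → ¬encrypt_request); contrapositively O(encrypt_request → arm_system). Since O(encrypt_request) holds, K gives O(arm_system).
The contrapositive of premise 1 (O(¬log_out → ¬arm_system)) is O(arm_system → log_out), and O(arm_system) is already established, so O(log_out).
The contrapositive of premise 5 (O(¬verify_permit → ¬log_out)) is O(log_out → verify_permit), and O(log_out) is already established, so O(verify_permit).
Yet premise 2 states O(¬verify_permit).
We now have both O(verify_permit) and O(¬verify_permit) — verify_permit is simultaneously obligatory and forbidden, violating the D-axiom.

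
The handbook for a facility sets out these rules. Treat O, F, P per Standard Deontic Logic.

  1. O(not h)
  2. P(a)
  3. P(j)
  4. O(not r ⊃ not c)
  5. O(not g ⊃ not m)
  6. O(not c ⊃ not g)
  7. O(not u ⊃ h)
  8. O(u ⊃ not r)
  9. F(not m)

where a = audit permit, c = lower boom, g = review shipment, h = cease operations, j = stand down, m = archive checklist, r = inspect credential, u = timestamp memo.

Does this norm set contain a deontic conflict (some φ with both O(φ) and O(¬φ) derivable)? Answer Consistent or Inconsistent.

Premise 9, F(not m), is equivalent to O(m).
The contrapositive of premise 5 (O(not g ⊃ not m)) is O(m ⊃ g), and O(m) is already established, so O(g).
Premise 6, O(not c ⊃ not g), contraposes to O(g ⊃ c); with O(g) we get O(c).
The contrapositive of premise 4 (O(not r ⊃ not c)) is O(c ⊃ r), and O(c) is already established, so O(r).
The contrapositive of premise 8 (O(u ⊃ not r)) is O(r ⊃ not u), and O(r) is already established, so O(not u).
With premise 7, O(not u ⊃ h), the K-axiom yields O(h).
However, premise 1 gives O(not h).
We now have both O(h) and O(not h) — h is simultaneously obligatory and forbidden, violating the D-axiom.

Inconsistent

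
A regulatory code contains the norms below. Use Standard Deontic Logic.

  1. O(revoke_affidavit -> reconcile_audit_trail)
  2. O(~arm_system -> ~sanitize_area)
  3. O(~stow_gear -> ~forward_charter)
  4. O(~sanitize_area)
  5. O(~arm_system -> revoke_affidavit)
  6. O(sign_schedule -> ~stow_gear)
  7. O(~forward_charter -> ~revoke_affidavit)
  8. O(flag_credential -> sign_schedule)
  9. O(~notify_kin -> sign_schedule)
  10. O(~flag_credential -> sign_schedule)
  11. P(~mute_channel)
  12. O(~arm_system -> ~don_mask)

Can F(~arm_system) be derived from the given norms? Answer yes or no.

Premises 10 and 8 cover both cases: O(~flag_credential -> sign_schedule) and O(flag_credential -> sign_schedule). Since ~flag_credential ∨ flag_credential is a tautology, O(sign_schedule) follows.
From O(sign_schedule) and premise 6, O(sign_schedule -> ~stow_gear), we obtain O(~stow_gear).
Applying K to premise 3 (O(~stow_gear -> ~forward_charter)) and O(~stow_gear) yields O(~forward_charter).
From O(~forward_charter) and premise 7, O(~forward_charter -> ~revoke_affidavit), we obtain O(~revoke_affidavit).
Premise 5, O(~arm_system -> revoke_affidavit), contraposes to O(~revoke_affidavit -> arm_system); with O(~revoke_affidavit) we get O(arm_system).
Premises 1, 2, 4, 9, 11, 12 do not contribute to this derivation.
So O(arm_system) holds, i.e. F(~arm_system). The claim follows.

Yes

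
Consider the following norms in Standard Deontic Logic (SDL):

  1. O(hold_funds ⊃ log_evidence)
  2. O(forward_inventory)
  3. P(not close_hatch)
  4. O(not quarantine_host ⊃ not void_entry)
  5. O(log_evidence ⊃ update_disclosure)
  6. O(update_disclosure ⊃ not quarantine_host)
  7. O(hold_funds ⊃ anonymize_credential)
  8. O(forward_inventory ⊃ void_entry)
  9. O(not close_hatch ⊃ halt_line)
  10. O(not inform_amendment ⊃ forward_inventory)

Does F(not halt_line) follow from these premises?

Premise 9 is O(not close_hatch ⊃ halt_line), but O(not close_hatch) is not derivable from the premises (the permission P(not close_hatch) asserts only not O(close_hatch), not O(not close_hatch)), so it does not yield O(halt_line).
No other premise forces O(halt_line). An ideal world satisfying every premise can still have not halt_line true, so F(not halt_line) is not derivable.

No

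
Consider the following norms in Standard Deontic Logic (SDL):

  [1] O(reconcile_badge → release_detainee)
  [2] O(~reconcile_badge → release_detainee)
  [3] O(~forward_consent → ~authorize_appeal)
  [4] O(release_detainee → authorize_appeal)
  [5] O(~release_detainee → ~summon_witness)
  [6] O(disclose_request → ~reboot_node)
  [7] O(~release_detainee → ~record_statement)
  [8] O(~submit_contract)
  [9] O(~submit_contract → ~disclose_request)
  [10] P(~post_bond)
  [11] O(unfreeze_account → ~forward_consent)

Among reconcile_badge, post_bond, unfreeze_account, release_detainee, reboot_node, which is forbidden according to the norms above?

unfreeze_account

Premises 2 and 1 cover both cases: O(~reconcile_badge → release_detainee) and O(reconcile_badge → release_detainee). Since ~reconcile_badge ∨ reconcile_badge is a tautology, O(release_detainee) follows.
From O(release_detainee) and premise 4, O(release_detainee → authorize_appeal), we obtain O(authorize_appeal).
Premise 3 is O(~forward_consent → ~authorize_appeal); contrapositively O(authorize_appeal → forward_consent). Since O(authorize_appeal) holds, K gives O(forward_consent).
The contrapositive of premise 11 (O(unfreeze_account → ~forward_consent)) is O(forward_consent → ~unfreeze_account), and O(forward_consent) is already established, so O(~unfreeze_account).
So O(~unfreeze_account) holds, i.e. unfreeze_account is forbidden. None of the other listed options is forbidden under the premises.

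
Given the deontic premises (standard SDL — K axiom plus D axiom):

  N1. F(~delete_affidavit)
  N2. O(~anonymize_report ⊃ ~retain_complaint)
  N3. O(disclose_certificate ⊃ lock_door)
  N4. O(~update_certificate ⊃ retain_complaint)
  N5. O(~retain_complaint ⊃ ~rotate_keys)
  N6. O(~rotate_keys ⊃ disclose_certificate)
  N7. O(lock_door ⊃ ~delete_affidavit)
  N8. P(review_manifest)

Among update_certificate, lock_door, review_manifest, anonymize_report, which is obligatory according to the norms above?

anonymize_report

Premise 1 is F(~delete_affidavit), i.e. O(delete_affidavit).
Premise 7, O(lock_door ⊃ ~delete_affidavit), contraposes to O(delete_affidavit ⊃ ~lock_door); with O(delete_affidavit) we get O(~lock_door).
Premise 3 is O(disclose_certificate ⊃ lock_door); contrapositively O(~lock_door ⊃ ~disclose_certificate). Since O(~lock_door) holds, K gives O(~disclose_certificate).
The contrapositive of premise 6 (O(~rotate_keys ⊃ disclose_certificate)) is O(~disclose_certificate ⊃ rotate_keys), and O(~disclose_certificate) is already established, so O(rotate_keys).
Premise 5 is O(~retain_complaint ⊃ ~rotate_keys); contrapositively O(rotate_keys ⊃ retain_complaint). Since O(rotate_keys) holds, K gives O(retain_complaint).
Premise 2 is O(~anonymize_report ⊃ ~retain_complaint); contrapositively O(retain_complaint ⊃ anonymize_report). Since O(retain_complaint) holds, K gives O(anonymize_report).
So O(anonymize_report) holds — anonymize_report is obligatory. None of the other listed options is made obligatory by any chain of premises.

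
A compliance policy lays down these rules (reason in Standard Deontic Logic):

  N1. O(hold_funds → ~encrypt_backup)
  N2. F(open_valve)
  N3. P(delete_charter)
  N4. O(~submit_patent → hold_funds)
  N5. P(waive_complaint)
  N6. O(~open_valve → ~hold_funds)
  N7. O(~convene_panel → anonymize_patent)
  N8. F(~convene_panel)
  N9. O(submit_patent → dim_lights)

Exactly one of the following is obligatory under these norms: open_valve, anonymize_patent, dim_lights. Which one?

Premise 2 is F(open_valve), i.e. O(~open_valve).
From O(~open_valve) and premise 6, O(~open_valve → ~hold_funds), we obtain O(~hold_funds).
Premise 4 is O(~submit_patent → hold_funds); contrapositively O(~hold_funds → submit_patent). Since O(~hold_funds) holds, K gives O(submit_patent).
With premise 9, O(submit_patent → dim_lights), the K-axiom yields O(dim_lights).
So O(dim_lights) holds — dim_lights is obligatory. None of the other listed options is made obligatory by any chain of premises.

dim_lights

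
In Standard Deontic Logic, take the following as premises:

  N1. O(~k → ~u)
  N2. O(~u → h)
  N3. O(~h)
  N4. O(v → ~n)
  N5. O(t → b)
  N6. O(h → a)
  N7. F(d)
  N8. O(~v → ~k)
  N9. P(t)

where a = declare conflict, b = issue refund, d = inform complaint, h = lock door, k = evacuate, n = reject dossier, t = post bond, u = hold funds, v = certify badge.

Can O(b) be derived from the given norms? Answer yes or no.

No

Premise 5 is O(t → b), but O(t) is not derivable from the premises (the permission P(t) asserts only ~O(~t), not O(t)), so it does not yield O(b).
No other premise forces O(b). An ideal world satisfying every premise can still have b false, so O(b) is not derivable.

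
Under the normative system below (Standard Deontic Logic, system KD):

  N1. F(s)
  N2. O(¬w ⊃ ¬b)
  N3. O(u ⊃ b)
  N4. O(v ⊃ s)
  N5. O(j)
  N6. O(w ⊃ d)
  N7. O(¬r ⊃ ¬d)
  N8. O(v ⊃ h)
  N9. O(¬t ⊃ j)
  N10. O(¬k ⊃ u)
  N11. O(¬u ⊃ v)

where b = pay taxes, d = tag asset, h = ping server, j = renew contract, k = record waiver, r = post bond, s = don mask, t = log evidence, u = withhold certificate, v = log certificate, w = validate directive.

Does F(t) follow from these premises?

Premise 9 is O(¬t ⊃ j); even if O(j) held, inferring O(¬t) would be affirming the consequent — invalid.
No other premise forces O(¬t). An ideal world satisfying every premise can still have t true, so F(t) is not derivable.

No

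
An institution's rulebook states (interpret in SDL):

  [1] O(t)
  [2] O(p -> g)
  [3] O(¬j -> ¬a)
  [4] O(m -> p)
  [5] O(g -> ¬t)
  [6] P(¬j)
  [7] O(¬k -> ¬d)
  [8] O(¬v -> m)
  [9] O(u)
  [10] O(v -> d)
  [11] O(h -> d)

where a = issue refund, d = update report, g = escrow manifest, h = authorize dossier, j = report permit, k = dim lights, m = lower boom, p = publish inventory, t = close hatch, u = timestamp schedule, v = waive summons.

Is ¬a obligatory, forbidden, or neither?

Premise 3 is O(¬j -> ¬a), but O(¬j) is not derivable from the premises (the permission P(¬j) asserts only ¬O(j), not O(¬j)), so it does not yield O(¬a).
No premise or chain of K-axiom applications forces O(¬a), and none forces O(a). So ¬a is neither obligatory nor forbidden under these norms.

Neither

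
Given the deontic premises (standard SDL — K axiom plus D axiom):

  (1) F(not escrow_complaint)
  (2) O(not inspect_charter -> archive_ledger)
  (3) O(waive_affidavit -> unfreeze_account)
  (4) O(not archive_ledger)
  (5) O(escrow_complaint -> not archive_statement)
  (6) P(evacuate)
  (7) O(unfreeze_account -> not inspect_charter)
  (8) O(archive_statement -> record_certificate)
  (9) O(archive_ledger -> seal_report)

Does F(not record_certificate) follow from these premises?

Premise 8 is O(archive_statement -> record_certificate), but O(archive_statement) is not derivable from the premises, so it does not yield O(record_certificate).
No other premise forces O(record_certificate). An ideal world satisfying every premise can still have not record_certificate true, so F(not record_certificate) is not derivable.

No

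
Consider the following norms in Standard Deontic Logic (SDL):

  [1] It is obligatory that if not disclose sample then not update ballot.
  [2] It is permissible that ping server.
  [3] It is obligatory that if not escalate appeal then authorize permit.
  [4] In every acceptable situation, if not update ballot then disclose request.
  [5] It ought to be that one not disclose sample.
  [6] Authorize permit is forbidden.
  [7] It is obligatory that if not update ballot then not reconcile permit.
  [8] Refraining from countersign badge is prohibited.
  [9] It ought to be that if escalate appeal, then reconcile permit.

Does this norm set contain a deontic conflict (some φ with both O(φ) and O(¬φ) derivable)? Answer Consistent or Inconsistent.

Premise 6, F(authorize_permit), is equivalent to O(¬authorize_permit).
Premise 3, O(¬escalate_appeal → authorize_permit), contraposes to O(¬authorize_permit → escalate_appeal); with O(¬authorize_permit) we get O(escalate_appeal).
Premise 9 is O(escalate_appeal → reconcile_permit); since O(escalate_appeal), deontic closure gives O(reconcile_permit).
The contrapositive of premise 7 (O(¬update_ballot → ¬reconcile_permit)) is O(reconcile_permit → update_ballot), and O(reconcile_permit) is already established, so O(update_ballot).
The contrapositive of premise 1 (O(¬disclose_sample → ¬update_ballot)) is O(update_ballot → disclose_sample), and O(update_ballot) is already established, so O(disclose_sample).
However, premise 5 gives O(¬disclose_sample).
We now have both O(disclose_sample) and O(¬disclose_sample) — disclose_sample is simultaneously obligatory and forbidden, violating the D-axiom.

Inconsistent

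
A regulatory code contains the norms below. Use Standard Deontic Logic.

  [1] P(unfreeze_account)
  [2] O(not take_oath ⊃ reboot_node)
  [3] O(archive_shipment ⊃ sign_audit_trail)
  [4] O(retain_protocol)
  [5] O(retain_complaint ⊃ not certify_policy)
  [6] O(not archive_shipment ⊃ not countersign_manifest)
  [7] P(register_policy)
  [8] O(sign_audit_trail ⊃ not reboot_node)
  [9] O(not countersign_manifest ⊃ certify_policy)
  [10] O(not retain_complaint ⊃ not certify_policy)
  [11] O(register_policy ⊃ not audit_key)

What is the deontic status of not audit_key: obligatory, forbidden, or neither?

Neither

Premise 11 is O(register_policy ⊃ not audit_key), but O(register_policy) is not derivable from the premises (the permission P(register_policy) asserts only not O(not register_policy), not O(register_policy)), so it does not yield O(not audit_key).
No premise or chain of K-axiom applications forces O(not audit_key), and none forces O(audit_key). So not audit_key is neither obligatory nor forbidden under these norms.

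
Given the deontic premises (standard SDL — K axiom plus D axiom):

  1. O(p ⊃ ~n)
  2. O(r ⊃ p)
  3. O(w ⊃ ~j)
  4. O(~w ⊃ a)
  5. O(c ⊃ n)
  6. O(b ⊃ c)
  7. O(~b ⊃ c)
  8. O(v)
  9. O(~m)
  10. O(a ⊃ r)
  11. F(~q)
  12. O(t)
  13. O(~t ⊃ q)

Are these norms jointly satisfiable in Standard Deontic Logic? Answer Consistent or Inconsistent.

Premise 13 is O(~t ⊃ q); even if O(q) held, inferring O(~t) would be affirming the consequent — invalid.
So O(~t) is not derivable, and the apparent clash with O(t) does not arise.
A world satisfying every obligation exists (e.g. a=false, b=false, c=true, j=false, m=false, n=true, p=false, q=true, r=false, t=true, v=true, w=true); no atom is both obligatory and forbidden, so the set is consistent.

Consistent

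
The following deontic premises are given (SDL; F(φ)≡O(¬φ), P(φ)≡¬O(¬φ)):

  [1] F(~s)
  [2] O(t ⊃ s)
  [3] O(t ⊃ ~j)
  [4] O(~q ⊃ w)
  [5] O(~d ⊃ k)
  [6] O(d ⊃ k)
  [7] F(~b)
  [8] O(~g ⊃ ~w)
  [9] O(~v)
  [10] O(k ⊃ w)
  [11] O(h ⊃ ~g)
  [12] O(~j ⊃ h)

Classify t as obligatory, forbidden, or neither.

Premises 6 and 5 cover both cases: O(d ⊃ k) and O(~d ⊃ k). Since d ∨ ~d is a tautology, O(k) follows.
With premise 10, O(k ⊃ w), the K-axiom yields O(w).
Premise 8, O(~g ⊃ ~w), contraposes to O(w ⊃ g); with O(w) we get O(g).
Premise 11, O(h ⊃ ~g), contraposes to O(g ⊃ ~h); with O(g) we get O(~h).
The contrapositive of premise 12 (O(~j ⊃ h)) is O(~h ⊃ j), and O(~h) is already established, so O(j).
The contrapositive of premise 3 (O(t ⊃ ~j)) is O(j ⊃ ~t), and O(j) is already established, so O(~t).
Premises 1, 2, 4, 7, 9 do not contribute to this derivation.
Thus O(~t), which is F(t): t is forbidden.

Forbidden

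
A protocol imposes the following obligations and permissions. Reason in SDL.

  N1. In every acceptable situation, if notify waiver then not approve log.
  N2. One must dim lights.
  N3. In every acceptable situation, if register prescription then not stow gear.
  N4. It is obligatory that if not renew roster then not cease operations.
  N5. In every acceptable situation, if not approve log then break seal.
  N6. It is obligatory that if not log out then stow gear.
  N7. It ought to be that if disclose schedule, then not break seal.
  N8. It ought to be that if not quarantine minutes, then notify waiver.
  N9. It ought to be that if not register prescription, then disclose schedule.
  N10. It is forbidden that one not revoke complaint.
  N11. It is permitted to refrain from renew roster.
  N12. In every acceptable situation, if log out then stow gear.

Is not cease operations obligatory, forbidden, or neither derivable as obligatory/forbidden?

Neither

Premise 4 is O(¬renew_roster → ¬cease_operations), but O(¬renew_roster) is not derivable from the premises (the permission P(¬renew_roster) asserts only ¬O(renew_roster), not O(¬renew_roster)), so it does not yield O(¬cease_operations).
No premise or chain of K-axiom applications forces O(¬cease_operations), and none forces O(cease_operations). So ¬cease_operations is neither obligatory nor forbidden under these norms.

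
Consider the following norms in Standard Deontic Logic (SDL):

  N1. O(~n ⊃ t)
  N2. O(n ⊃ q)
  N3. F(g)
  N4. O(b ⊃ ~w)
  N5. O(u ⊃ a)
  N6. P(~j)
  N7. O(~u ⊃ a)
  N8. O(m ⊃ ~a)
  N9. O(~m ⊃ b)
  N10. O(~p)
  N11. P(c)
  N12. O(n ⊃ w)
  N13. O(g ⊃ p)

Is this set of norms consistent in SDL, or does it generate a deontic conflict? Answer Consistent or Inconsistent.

Premise 13 is O(g ⊃ p), but O(g) is not derivable from the premises, so it does not yield O(p).
So O(p) is not derivable, and the apparent clash with O(~p) does not arise.
A world satisfying every obligation exists (e.g. a=true, b=true, c=false, g=false, j=false, m=false, n=false, p=false, q=false, t=true, u=false, w=false); no atom is both obligatory and forbidden, so the set is consistent.

Consistent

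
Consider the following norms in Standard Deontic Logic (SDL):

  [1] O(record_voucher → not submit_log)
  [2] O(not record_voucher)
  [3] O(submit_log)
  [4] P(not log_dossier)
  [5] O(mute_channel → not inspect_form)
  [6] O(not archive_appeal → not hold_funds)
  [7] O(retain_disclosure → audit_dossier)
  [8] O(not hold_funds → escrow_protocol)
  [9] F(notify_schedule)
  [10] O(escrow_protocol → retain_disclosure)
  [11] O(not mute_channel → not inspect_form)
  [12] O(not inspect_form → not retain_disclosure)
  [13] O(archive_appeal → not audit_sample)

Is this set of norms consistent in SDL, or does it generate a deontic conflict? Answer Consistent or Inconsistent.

Consistent

Premise 1 is O(record_voucher → not submit_log), but O(record_voucher) is not derivable from the premises, so it does not yield O(not submit_log).
So O(not submit_log) is not derivable, and the apparent clash with O(submit_log) does not arise.
A world satisfying every obligation exists (e.g. archive_appeal=true, audit_dossier=false, audit_sample=false, escrow_protocol=false, hold_funds=true, inspect_form=false, log_dossier=false, mute_channel=false, notify_schedule=false, record_voucher=false, retain_disclosure=false, submit_log=true); no atom is both obligatory and forbidden, so the set is consistent.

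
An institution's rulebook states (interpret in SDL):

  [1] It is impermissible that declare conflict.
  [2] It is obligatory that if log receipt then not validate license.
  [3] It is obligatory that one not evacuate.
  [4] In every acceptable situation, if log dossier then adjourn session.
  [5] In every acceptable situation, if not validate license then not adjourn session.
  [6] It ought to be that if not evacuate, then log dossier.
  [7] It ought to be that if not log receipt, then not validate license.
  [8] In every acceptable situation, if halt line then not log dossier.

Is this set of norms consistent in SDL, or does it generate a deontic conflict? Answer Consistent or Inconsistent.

Inconsistent

By case analysis on log_receipt: premise 2 gives O(log_receipt → ¬validate_license) and premise 7 gives O(¬log_receipt → ¬validate_license), so O(¬validate_license) either way.
From O(¬validate_license) and premise 5, O(¬validate_license → ¬adjourn_session), we obtain O(¬adjourn_session).
Premise 4, O(log_dossier → adjourn_session), contraposes to O(¬adjourn_session → ¬log_dossier); with O(¬adjourn_session) we get O(¬log_dossier).
Premise 6 is O(¬evacuate → log_dossier); contrapositively O(¬log_dossier → evacuate). Since O(¬log_dossier) holds, K gives O(evacuate).
But premise 3 directly asserts O(¬evacuate).
We now have both O(evacuate) and O(¬evacuate) — evacuate is simultaneously obligatory and forbidden, violating the D-axiom.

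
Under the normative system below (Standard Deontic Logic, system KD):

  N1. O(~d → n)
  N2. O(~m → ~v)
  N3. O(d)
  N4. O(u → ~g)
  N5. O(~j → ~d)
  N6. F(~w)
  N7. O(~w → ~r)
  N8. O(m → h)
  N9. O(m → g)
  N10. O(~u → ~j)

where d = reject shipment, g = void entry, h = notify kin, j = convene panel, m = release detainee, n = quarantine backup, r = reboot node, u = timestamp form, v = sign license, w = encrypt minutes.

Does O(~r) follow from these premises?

Premise 7 is O(~w → ~r), but O(~w) is not derivable from the premises, so it does not yield O(~r).
No other premise forces O(~r). An ideal world satisfying every premise can still have ~r false, so O(~r) is not derivable.

No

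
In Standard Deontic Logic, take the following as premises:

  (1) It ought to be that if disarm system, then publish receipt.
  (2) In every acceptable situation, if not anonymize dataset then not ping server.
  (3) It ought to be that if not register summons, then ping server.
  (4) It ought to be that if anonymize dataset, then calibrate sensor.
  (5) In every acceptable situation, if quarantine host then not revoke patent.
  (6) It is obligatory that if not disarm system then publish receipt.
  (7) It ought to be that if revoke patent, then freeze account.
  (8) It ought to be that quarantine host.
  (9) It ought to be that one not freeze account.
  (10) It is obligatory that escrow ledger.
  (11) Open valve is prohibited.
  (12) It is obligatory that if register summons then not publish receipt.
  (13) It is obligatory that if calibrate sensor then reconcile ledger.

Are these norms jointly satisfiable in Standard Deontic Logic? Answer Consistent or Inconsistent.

Premise 7 is O(revoke_patent → freeze_account), but O(revoke_patent) is not derivable from the premises, so it does not yield O(freeze_account).
So O(freeze_account) is not derivable, and the apparent clash with O(¬freeze_account) does not arise.
A world satisfying every obligation exists (e.g. anonymize_dataset=true, calibrate_sensor=true, disarm_system=false, escrow_ledger=true, freeze_account=false, open_valve=false, ping_server=true, publish_receipt=true, quarantine_host=true, reconcile_ledger=true, register_summons=false, revoke_patent=false); no atom is both obligatory and forbidden, so the set is consistent.

Consistent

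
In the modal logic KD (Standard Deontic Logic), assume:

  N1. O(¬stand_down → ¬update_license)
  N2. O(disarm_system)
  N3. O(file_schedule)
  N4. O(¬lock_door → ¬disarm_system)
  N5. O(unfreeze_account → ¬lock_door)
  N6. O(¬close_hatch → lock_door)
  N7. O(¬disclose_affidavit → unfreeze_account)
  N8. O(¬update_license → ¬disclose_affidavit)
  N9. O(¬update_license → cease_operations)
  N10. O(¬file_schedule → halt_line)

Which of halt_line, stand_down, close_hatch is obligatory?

Premise 2 states O(disarm_system) outright.
Premise 4, O(¬lock_door → ¬disarm_system), contraposes to O(disarm_system → lock_door); with O(disarm_system) we get O(lock_door).
The contrapositive of premise 5 (O(unfreeze_account → ¬lock_door)) is O(lock_door → ¬unfreeze_account), and O(lock_door) is already established, so O(¬unfreeze_account).
Premise 7 is O(¬disclose_affidavit → unfreeze_account); contrapositively O(¬unfreeze_account → disclose_affidavit). Since O(¬unfreeze_account) holds, K gives O(disclose_affidavit).
Premise 8, O(¬update_license → ¬disclose_affidavit), contraposes to O(disclose_affidavit → update_license); with O(disclose_affidavit) we get O(update_license).
The contrapositive of premise 1 (O(¬stand_down → ¬update_license)) is O(update_license → stand_down), and O(update_license) is already established, so O(stand_down).
So O(stand_down) holds — stand_down is obligatory. None of the other listed options is made obligatory by any chain of premises.

stand_down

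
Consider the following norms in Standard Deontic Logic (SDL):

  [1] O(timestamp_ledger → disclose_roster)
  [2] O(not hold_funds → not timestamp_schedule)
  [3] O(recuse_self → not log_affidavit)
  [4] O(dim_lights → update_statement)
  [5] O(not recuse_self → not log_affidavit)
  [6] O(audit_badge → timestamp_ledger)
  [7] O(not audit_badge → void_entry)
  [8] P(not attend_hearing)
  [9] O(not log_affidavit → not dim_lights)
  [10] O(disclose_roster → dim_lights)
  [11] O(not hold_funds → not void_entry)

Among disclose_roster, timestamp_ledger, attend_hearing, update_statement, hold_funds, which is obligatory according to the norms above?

hold_funds

By case analysis on not recuse_self: premise 5 gives O(not recuse_self → not log_affidavit) and premise 3 gives O(recuse_self → not log_affidavit), so O(not log_affidavit) either way.
From O(not log_affidavit) and premise 9, O(not log_affidavit → not dim_lights), we obtain O(not dim_lights).
Premise 10 is O(disclose_roster → dim_lights); contrapositively O(not dim_lights → not disclose_roster). Since O(not dim_lights) holds, K gives O(not disclose_roster).
The contrapositive of premise 1 (O(timestamp_ledger → disclose_roster)) is O(not disclose_roster → not timestamp_ledger), and O(not disclose_roster) is already established, so O(not timestamp_ledger).
Premise 6, O(audit_badge → timestamp_ledger), contraposes to O(not timestamp_ledger → not audit_badge); with O(not timestamp_ledger) we get O(not audit_badge).
Applying K to premise 7 (O(not audit_badge → void_entry)) and O(not audit_badge) yields O(void_entry).
Premise 11 is O(not hold_funds → not void_entry); contrapositively O(void_entry → hold_funds). Since O(void_entry) holds, K gives O(hold_funds).
So O(hold_funds) holds — hold_funds is obligatory. None of the other listed options is made obligatory by any chain of premises.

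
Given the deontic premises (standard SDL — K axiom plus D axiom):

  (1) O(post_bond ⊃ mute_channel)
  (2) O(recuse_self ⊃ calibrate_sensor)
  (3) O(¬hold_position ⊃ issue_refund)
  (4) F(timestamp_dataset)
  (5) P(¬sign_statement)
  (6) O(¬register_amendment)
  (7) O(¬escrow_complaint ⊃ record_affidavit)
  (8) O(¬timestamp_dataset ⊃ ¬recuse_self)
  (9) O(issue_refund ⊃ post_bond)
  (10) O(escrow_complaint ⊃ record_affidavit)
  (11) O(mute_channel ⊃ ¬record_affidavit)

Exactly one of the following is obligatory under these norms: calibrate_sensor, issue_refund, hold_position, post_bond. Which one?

By case analysis on ¬escrow_complaint: premise 7 gives O(¬escrow_complaint ⊃ record_affidavit) and premise 10 gives O(escrow_complaint ⊃ record_affidavit), so O(record_affidavit) either way.
The contrapositive of premise 11 (O(mute_channel ⊃ ¬record_affidavit)) is O(record_affidavit ⊃ ¬mute_channel), and O(record_affidavit) is already established, so O(¬mute_channel).
The contrapositive of premise 1 (O(post_bond ⊃ mute_channel)) is O(¬mute_channel ⊃ ¬post_bond), and O(¬mute_channel) is already established, so O(¬post_bond).
The contrapositive of premise 9 (O(issue_refund ⊃ post_bond)) is O(¬post_bond ⊃ ¬issue_refund), and O(¬post_bond) is already established, so O(¬issue_refund).
Premise 3, O(¬hold_position ⊃ issue_refund), contraposes to O(¬issue_refund ⊃ hold_position); with O(¬issue_refund) we get O(hold_position).
So O(hold_position) holds — hold_position is obligatory. None of the other listed options is made obligatory by any chain of premises.

hold_position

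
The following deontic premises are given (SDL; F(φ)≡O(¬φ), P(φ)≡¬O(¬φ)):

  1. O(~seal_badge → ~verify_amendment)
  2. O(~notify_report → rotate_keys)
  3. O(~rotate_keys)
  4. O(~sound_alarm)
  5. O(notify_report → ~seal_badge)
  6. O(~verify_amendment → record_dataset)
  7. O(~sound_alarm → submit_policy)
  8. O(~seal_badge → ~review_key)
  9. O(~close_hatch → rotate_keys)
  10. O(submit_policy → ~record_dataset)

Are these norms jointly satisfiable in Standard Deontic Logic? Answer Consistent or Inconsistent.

From premise 4 we have O(~sound_alarm).
From O(~sound_alarm) and premise 7, O(~sound_alarm → submit_policy), we obtain O(submit_policy).
Applying K to premise 10 (O(submit_policy → ~record_dataset)) and O(submit_policy) yields O(~record_dataset).
The contrapositive of premise 6 (O(~verify_amendment → record_dataset)) is O(~record_dataset → verify_amendment), and O(~record_dataset) is already established, so O(verify_amendment).
The contrapositive of premise 1 (O(~seal_badge → ~verify_amendment)) is O(verify_amendment → seal_badge), and O(verify_amendment) is already established, so O(seal_badge).
Premise 5 is O(notify_report → ~seal_badge); contrapositively O(seal_badge → ~notify_report). Since O(seal_badge) holds, K gives O(~notify_report).
From O(~notify_report) and premise 2, O(~notify_report → rotate_keys), we obtain O(rotate_keys).
But premise 3 directly asserts O(~rotate_keys).
We now have both O(rotate_keys) and O(~rotate_keys) — rotate_keys is simultaneously obligatory and forbidden, violating the D-axiom.

Inconsistent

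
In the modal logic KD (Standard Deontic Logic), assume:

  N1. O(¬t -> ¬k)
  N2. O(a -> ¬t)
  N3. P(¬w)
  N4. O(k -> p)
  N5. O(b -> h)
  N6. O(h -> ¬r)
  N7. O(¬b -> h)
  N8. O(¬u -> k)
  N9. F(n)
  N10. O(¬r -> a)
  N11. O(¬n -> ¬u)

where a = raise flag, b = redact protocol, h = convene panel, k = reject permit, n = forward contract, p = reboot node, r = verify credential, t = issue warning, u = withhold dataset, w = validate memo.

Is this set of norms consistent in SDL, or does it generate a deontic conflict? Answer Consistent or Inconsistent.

Inconsistent

Premises 5 and 7 cover both cases: O(b -> h) and O(¬b -> h). Since b ∨ ¬b is a tautology, O(h) follows.
Premise 6 is O(h -> ¬r); since O(h), deontic closure gives O(¬r).
From O(¬r) and premise 10, O(¬r -> a), we obtain O(a).
From O(a) and premise 2, O(a -> ¬t), we obtain O(¬t).
Applying K to premise 1 (O(¬t -> ¬k)) and O(¬t) yields O(¬k).
The contrapositive of premise 8 (O(¬u -> k)) is O(¬k -> u), and O(¬k) is already established, so O(u).
Premise 11 is O(¬n -> ¬u); contrapositively O(u -> n). Since O(u) holds, K gives O(n).
Yet premise 9 is F(n), i.e. O(¬n).
We now have both O(n) and O(¬n) — n is simultaneously obligatory and forbidden, violating the D-axiom.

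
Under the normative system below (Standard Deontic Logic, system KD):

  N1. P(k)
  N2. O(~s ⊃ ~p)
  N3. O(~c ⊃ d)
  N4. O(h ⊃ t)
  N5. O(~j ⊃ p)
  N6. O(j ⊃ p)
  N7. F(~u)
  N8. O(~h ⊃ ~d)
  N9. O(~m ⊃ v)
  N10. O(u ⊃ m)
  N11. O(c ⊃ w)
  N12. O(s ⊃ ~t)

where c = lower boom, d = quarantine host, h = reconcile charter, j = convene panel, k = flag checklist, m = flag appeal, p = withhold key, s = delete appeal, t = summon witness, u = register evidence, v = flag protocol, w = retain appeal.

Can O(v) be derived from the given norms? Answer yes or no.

Premise 9 is O(~m ⊃ v), but O(~m) is not derivable from the premises, so it does not yield O(v).
No other premise forces O(v). An ideal world satisfying every premise can still have v false, so O(v) is not derivable.

No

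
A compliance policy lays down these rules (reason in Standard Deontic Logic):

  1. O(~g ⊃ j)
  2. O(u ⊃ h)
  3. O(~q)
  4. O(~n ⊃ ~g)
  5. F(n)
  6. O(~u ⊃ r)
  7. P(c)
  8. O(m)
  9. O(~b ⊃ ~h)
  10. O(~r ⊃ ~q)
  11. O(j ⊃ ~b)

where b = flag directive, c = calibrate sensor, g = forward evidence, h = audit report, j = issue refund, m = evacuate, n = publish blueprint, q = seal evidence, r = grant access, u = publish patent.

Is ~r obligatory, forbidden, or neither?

F(n) at premise 5 means O(~n).
Premise 4 is O(~n ⊃ ~g); since O(~n), deontic closure gives O(~g).
Premise 1 is O(~g ⊃ j); since O(~g), deontic closure gives O(j).
Premise 11 is O(j ⊃ ~b); since O(j), deontic closure gives O(~b).
Premise 9 is O(~b ⊃ ~h); since O(~b), deontic closure gives O(~h).
Premise 2, O(u ⊃ h), contraposes to O(~h ⊃ ~u); with O(~h) we get O(~u).
Applying K to premise 6 (O(~u ⊃ r)) and O(~u) yields O(r).
Premises 3, 7, 8, 10 do not contribute to this derivation.
Thus O(r), which is F(~r): ~r is forbidden.

Forbidden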